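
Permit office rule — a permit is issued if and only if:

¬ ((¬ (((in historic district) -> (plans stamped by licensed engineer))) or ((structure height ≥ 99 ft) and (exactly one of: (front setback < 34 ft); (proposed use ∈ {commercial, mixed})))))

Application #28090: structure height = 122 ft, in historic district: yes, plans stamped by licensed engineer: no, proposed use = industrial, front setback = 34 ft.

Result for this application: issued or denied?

Denied

Atomic conditions:
  in historic district: yes → true
  plans stamped by licensed engineer: no → false
  structure height ≥ 99 ft: 122 ≥ 99 is true
  front setback < 34 ft: 34 < 34 is false
  proposed use ∈ {commercial, mixed}: industrial is not in the set → false
Combine:
[1.1.1] true → false = false
[1.1] NOT false = true
[1.2.2] exactly-one(false, false) = false
[1.2] true AND false = false
[1] true OR false = true
[root] NOT true = false
Overall: false → denied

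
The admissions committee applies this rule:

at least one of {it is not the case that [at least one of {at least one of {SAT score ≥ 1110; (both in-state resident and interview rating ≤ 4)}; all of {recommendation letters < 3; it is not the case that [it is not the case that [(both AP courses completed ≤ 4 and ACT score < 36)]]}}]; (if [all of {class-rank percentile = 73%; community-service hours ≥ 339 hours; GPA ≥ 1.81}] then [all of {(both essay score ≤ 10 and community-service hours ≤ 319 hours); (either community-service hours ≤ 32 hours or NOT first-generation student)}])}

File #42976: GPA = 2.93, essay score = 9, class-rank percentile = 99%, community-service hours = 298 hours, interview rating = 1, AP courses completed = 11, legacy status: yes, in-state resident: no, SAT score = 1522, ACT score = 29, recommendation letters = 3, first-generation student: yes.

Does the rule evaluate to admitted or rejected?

Atomic conditions:
  SAT score ≥ 1110: 1522 ≥ 1110 is true
  in-state resident: no → false
  interview rating ≤ 4: 1 ≤ 4 is true
  recommendation letters < 3: 3 < 3 is false
  AP courses completed ≤ 4: 11 ≤ 4 is false
  ACT score < 36: 29 < 36 is true
  class-rank percentile = 73%: 99 == 73 is false
  community-service hours ≥ 339 hours: 298 ≥ 339 is false
  GPA ≥ 1.81: 2.93 ≥ 1.81 is true
  essay score ≤ 10: 9 ≤ 10 is true
  community-service hours ≤ 319 hours: 298 ≤ 319 is true
  community-service hours ≤ 32 hours: 298 ≤ 32 is false
  NOT first-generation student: yes → false
Combine:
[1.1.1.2] false AND true = false
[1.1.1] true OR false = true
[1.1.2.2.1.1] false AND true = false
[1.1.2.2.1] NOT false = true
[1.1.2.2] NOT true = false
[1.1.2] false AND false = false
[1.1] true OR false = true
[1] NOT true = false
[2.1] false AND false AND true = false
[2.2.1] true AND true = true
[2.2.2] false OR false = false
[2.2] true AND false = false
[2] false → false (antecedent false ⇒ implication holds) = true
[root] false OR true = true
Overall: true → admitted

Admitted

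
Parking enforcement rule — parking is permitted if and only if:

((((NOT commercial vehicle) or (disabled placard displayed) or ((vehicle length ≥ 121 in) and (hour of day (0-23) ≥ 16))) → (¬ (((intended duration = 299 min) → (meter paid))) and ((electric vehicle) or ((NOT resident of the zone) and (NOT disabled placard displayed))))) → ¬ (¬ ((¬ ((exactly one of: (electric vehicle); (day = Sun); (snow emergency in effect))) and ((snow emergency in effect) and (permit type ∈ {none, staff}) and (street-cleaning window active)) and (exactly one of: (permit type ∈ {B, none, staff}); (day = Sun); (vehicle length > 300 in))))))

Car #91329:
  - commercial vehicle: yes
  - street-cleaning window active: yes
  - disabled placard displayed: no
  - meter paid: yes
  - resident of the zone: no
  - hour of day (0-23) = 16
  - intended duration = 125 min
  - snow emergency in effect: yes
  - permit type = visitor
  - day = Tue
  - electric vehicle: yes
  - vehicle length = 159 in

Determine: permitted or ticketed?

Permitted

Atomic conditions:
  NOT commercial vehicle: yes → false
  disabled placard displayed: no → false
  vehicle length ≥ 121 in: 159 ≥ 121 is true
  hour of day (0-23) ≥ 16: 16 ≥ 16 is true
  intended duration = 299 min: 125 == 299 is false
  meter paid: yes → true
  electric vehicle: yes → true
  NOT resident of the zone: no → true
  NOT disabled placard displayed: no → true
  day = Sun: Tue == Sun is false
  snow emergency in effect: yes → true
  permit type ∈ {none, staff}: visitor is not in the set → false
  street-cleaning window active: yes → true
  permit type ∈ {B, none, staff}: visitor is not in the set → false
  vehicle length > 300 in: 159 > 300 is false
Combine:
[1.1.3] true AND true = true
[1.1] false OR false OR true = true
[1.2.1.1] false → true (antecedent false ⇒ implication holds) = true
[1.2.1] NOT true = false
[1.2.2.2] true AND true = true
[1.2.2] true OR true = true
[1.2] false AND true = false
[1] true → false = false
[2.1.1.1.1] exactly-one(true, false, true) = false
[2.1.1.1] NOT false = true
[2.1.1.2] true AND false AND true = false
[2.1.1.3] exactly-one(false, false, false) = false
[2.1.1] true AND false AND false = false
[2.1] NOT false = true
[2] NOT true = false
[root] false → false (antecedent false ⇒ implication holds) = true
Overall: true → permitted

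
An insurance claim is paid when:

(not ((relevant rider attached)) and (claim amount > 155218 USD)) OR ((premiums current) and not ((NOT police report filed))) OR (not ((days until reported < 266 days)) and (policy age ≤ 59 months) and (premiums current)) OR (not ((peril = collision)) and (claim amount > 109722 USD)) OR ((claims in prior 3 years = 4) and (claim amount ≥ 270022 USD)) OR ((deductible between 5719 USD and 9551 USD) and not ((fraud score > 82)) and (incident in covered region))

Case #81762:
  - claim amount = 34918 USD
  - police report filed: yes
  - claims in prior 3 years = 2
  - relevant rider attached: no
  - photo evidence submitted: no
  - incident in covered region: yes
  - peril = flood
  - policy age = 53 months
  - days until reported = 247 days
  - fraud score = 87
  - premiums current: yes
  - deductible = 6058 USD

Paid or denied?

Paid

Atomic conditions:
  relevant rider attached: no → false
  claim amount > 155218 USD: 34918 > 155218 is false
  premiums current: yes → true
  NOT police report filed: yes → false
  days until reported < 266 days: 247 < 266 is true
  policy age ≤ 59 months: 53 ≤ 59 is true
  peril = collision: flood == collision is false
  claim amount > 109722 USD: 34918 > 109722 is false
  claims in prior 3 years = 4: 2 == 4 is false
  claim amount ≥ 270022 USD: 34918 ≥ 270022 is false
  deductible between 5719 USD and 9551 USD: 6058 in [5719, 9551] is true
  fraud score > 82: 87 > 82 is true
  incident in covered region: yes → true
Combine:
[1.1] NOT false = true
[1] true AND false = false
[2.2] NOT false = true
[2] true AND true = true
[3.1] NOT true = false
[3] false AND true AND true = false
[4.1] NOT false = true
[4] true AND false = false
[5] false AND false = false
[6.2] NOT true = false
[6] true AND false AND true = false
[root] false OR true OR false OR false OR false OR false = true
Overall: true → paid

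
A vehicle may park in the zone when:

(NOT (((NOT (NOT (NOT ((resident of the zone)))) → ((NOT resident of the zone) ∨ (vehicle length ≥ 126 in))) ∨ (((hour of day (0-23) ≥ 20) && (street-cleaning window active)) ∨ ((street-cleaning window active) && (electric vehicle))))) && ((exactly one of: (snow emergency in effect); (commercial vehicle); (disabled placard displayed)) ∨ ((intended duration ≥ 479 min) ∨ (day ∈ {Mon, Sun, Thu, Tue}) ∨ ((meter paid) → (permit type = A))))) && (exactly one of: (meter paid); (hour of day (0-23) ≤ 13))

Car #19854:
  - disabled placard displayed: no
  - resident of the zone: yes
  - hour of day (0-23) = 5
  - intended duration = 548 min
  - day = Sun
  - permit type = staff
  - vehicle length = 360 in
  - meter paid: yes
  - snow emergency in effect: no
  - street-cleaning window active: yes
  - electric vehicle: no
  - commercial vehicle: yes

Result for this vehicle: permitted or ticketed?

Atomic conditions:
  resident of the zone: yes → true
  NOT resident of the zone: yes → false
  vehicle length ≥ 126 in: 360 ≥ 126 is true
  hour of day (0-23) ≥ 20: 5 ≥ 20 is false
  street-cleaning window active: yes → true
  electric vehicle: no → false
  snow emergency in effect: no → false
  commercial vehicle: yes → true
  disabled placard displayed: no → false
  intended duration ≥ 479 min: 548 ≥ 479 is true
  day ∈ {Mon, Sun, Thu, Tue}: Sun is in the set → true
  meter paid: yes → true
  permit type = A: staff == A is false
  hour of day (0-23) ≤ 13: 5 ≤ 13 is true
Combine:
[1.1.1.1.1.1.1] NOT true = false
[1.1.1.1.1.1] NOT false = true
[1.1.1.1.1] NOT true = false
[1.1.1.1.2] false OR true = true
[1.1.1.1] false → true (antecedent false ⇒ implication holds) = true
[1.1.1.2.1] false AND true = false
[1.1.1.2.2] true AND false = false
[1.1.1.2] false OR false = false
[1.1.1] true OR false = true
[1.1] NOT true = false
[1.2.1] exactly-one(false, true, false) = true
[1.2.2.3] true → false = false
[1.2.2] true OR true OR false = true
[1.2] true OR true = true
[1] false AND true = false
[2] exactly-one(true, true) = false
[root] false AND false = false
Overall: false → ticketed

Ticketed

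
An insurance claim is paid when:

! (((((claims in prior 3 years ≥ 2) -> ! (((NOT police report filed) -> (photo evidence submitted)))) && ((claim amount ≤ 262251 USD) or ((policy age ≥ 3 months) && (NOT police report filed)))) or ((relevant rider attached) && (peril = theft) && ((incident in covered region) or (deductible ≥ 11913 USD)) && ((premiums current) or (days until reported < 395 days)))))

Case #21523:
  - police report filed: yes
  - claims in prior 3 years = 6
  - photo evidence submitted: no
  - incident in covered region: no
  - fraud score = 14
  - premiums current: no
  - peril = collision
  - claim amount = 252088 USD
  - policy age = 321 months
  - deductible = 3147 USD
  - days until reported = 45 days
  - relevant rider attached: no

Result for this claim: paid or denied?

Atomic conditions:
  claims in prior 3 years ≥ 2: 6 ≥ 2 is true
  NOT police report filed: yes → false
  photo evidence submitted: no → false
  claim amount ≤ 262251 USD: 252088 ≤ 262251 is true
  policy age ≥ 3 months: 321 ≥ 3 is true
  relevant rider attached: no → false
  peril = theft: collision == theft is false
  incident in covered region: no → false
  deductible ≥ 11913 USD: 3147 ≥ 11913 is false
  premiums current: no → false
  days until reported < 395 days: 45 < 395 is true
Combine:
[1.1.1.2.1] false → false (antecedent false ⇒ implication holds) = true
[1.1.1.2] NOT true = false
[1.1.1] true → false = false
[1.1.2.2] true AND false = false
[1.1.2] true OR false = true
[1.1] false AND true = false
[1.2.3] false OR false = false
[1.2.4] false OR true = true
[1.2] false AND false AND false AND true = false
[1] false OR false = false
[root] NOT false = true
Overall: true → paid

Paid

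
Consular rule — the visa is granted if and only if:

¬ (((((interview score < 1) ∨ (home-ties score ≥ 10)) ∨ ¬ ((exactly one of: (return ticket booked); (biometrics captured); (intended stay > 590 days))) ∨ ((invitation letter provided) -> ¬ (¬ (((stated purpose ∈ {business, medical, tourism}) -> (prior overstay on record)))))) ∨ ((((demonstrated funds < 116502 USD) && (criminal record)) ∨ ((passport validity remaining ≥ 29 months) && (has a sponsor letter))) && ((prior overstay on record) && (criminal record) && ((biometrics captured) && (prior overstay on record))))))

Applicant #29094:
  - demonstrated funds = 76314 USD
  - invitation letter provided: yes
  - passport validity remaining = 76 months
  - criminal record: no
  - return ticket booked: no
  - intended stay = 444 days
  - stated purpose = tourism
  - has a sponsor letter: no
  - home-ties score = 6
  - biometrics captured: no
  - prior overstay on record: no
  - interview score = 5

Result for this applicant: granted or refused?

Atomic conditions:
  interview score < 1: 5 < 1 is false
  home-ties score ≥ 10: 6 ≥ 10 is false
  return ticket booked: no → false
  biometrics captured: no → false
  intended stay > 590 days: 444 > 590 is false
  invitation letter provided: yes → true
  stated purpose ∈ {business, medical, tourism}: tourism is in the set → true
  prior overstay on record: no → false
  demonstrated funds < 116502 USD: 76314 < 116502 is true
  criminal record: no → false
  passport validity remaining ≥ 29 months: 76 ≥ 29 is true
  has a sponsor letter: no → false
Combine:
[1.1.1] false OR false = false
[1.1.2.1] exactly-one(false, false, false) = false
[1.1.2] NOT false = true
[1.1.3.2.1.1] true → false = false
[1.1.3.2.1] NOT false = true
[1.1.3.2] NOT true = false
[1.1.3] true → false = false
[1.1] false OR true OR false = true
[1.2.1.1] true AND false = false
[1.2.1.2] true AND false = false
[1.2.1] false OR false = false
[1.2.2.3] false AND false = false
[1.2.2] false AND false AND false = false
[1.2] false AND false = false
[1] true OR false = true
[root] NOT true = false
Overall: false → refused

Refused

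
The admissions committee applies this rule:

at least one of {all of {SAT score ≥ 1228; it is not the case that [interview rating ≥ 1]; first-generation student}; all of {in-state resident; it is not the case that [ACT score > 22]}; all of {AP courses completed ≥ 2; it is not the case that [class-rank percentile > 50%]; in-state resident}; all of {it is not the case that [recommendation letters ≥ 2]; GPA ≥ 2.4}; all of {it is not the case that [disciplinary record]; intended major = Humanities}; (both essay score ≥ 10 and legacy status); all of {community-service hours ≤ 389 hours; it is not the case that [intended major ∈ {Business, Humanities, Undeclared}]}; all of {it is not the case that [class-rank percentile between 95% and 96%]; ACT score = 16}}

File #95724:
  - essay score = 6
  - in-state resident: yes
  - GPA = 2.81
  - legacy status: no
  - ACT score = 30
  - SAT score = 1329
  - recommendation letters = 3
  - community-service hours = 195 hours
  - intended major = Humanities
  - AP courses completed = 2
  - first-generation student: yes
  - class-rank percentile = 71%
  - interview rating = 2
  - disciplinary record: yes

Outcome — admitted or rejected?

Rejected

Atomic conditions:
  SAT score ≥ 1228: 1329 ≥ 1228 is true
  interview rating ≥ 1: 2 ≥ 1 is true
  first-generation student: yes → true
  in-state resident: yes → true
  ACT score > 22: 30 > 22 is true
  AP courses completed ≥ 2: 2 ≥ 2 is true
  class-rank percentile > 50%: 71 > 50 is true
  recommendation letters ≥ 2: 3 ≥ 2 is true
  GPA ≥ 2.4: 2.81 ≥ 2.4 is true
  disciplinary record: yes → true
  intended major = Humanities: Humanities == Humanities is true
  essay score ≥ 10: 6 ≥ 10 is false
  legacy status: no → false
  community-service hours ≤ 389 hours: 195 ≤ 389 is true
  intended major ∈ {Business, Humanities, Undeclared}: Humanities is in the set → true
  class-rank percentile between 95% and 96%: 71 in [95, 96] is false
  ACT score = 16: 30 == 16 is false
Combine:
[1.2] NOT true = false
[1] true AND false AND true = false
[2.2] NOT true = false
[2] true AND false = false
[3.2] NOT true = false
[3] true AND false AND true = false
[4.1] NOT true = false
[4] false AND true = false
[5.1] NOT true = false
[5] false AND true = false
[6] false AND false = false
[7.2] NOT true = false
[7] true AND false = false
[8.1] NOT false = true
[8] true AND false = false
[root] false OR false OR false OR false OR false OR false OR false OR false = false
Overall: false → rejected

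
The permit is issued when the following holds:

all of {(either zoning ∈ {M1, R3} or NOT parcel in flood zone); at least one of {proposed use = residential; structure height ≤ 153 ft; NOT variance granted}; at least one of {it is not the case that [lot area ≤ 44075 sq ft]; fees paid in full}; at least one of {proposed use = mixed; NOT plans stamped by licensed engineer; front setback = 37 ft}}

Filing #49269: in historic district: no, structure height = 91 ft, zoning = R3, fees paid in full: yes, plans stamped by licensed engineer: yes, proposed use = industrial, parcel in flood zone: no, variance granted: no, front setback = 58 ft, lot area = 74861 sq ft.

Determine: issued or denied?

Denied

Atomic conditions:
  zoning ∈ {M1, R3}: R3 is in the set → true
  NOT parcel in flood zone: no → true
  proposed use = residential: industrial == residential is false
  structure height ≤ 153 ft: 91 ≤ 153 is true
  NOT variance granted: no → true
  lot area ≤ 44075 sq ft: 74861 ≤ 44075 is false
  fees paid in full: yes → true
  proposed use = mixed: industrial == mixed is false
  NOT plans stamped by licensed engineer: yes → false
  front setback = 37 ft: 58 == 37 is false
Combine:
[1] true OR true = true
[2] false OR true OR true = true
[3.1] NOT false = true
[3] true OR true = true
[4] false OR false OR false = false
[root] true AND true AND true AND false = false
Overall: false → denied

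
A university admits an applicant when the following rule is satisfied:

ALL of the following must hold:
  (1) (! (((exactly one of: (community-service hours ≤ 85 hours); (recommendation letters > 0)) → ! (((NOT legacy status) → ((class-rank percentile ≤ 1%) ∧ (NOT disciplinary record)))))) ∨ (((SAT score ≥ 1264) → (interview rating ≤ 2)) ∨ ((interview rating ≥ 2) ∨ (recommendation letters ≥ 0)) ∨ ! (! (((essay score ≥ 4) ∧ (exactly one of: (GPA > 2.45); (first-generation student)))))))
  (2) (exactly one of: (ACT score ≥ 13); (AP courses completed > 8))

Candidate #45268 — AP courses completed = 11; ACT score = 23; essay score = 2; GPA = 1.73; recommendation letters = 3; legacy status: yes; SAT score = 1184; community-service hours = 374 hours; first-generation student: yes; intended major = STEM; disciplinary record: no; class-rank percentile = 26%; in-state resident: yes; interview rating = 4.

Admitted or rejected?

Rejected

Atomic conditions:
  community-service hours ≤ 85 hours: 374 ≤ 85 is false
  recommendation letters > 0: 3 > 0 is true
  NOT legacy status: yes → false
  class-rank percentile ≤ 1%: 26 ≤ 1 is false
  NOT disciplinary record: no → true
  SAT score ≥ 1264: 1184 ≥ 1264 is false
  interview rating ≤ 2: 4 ≤ 2 is false
  interview rating ≥ 2: 4 ≥ 2 is true
  recommendation letters ≥ 0: 3 ≥ 0 is true
  essay score ≥ 4: 2 ≥ 4 is false
  GPA > 2.45: 1.73 > 2.45 is false
  first-generation student: yes → true
  ACT score ≥ 13: 23 ≥ 13 is true
  AP courses completed > 8: 11 > 8 is true
Combine:
[1.1.1.1] exactly-one(false, true) = true
[1.1.1.2.1.2] false AND true = false
[1.1.1.2.1] false → false (antecedent false ⇒ implication holds) = true
[1.1.1.2] NOT true = false
[1.1.1] true → false = false
[1.1] NOT false = true
[1.2.1] false → false (antecedent false ⇒ implication holds) = true
[1.2.2] true OR true = true
[1.2.3.1.1.2] exactly-one(false, true) = true
[1.2.3.1.1] false AND true = false
[1.2.3.1] NOT false = true
[1.2.3] NOT true = false
[1.2] true OR true OR false = true
[1] true OR true = true
[2] exactly-one(true, true) = false
[root] true AND false = false
Overall: false → rejected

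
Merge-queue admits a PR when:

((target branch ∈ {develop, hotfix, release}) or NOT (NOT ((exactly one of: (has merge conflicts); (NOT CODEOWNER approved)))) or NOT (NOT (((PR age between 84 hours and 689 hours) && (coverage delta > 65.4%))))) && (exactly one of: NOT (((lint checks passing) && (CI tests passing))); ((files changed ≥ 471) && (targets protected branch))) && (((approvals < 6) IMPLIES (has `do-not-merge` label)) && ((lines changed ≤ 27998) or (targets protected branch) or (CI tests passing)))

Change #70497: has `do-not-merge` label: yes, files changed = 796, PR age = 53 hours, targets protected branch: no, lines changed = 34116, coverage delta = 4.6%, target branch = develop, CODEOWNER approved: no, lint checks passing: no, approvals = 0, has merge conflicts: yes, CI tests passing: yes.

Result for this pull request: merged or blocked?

Merged

Atomic conditions:
  target branch ∈ {develop, hotfix, release}: develop is in the set → true
  has merge conflicts: yes → true
  NOT CODEOWNER approved: no → true
  PR age between 84 hours and 689 hours: 53 in [84, 689] is false
  coverage delta > 65.4%: 4.6 > 65.4 is false
  lint checks passing: no → false
  CI tests passing: yes → true
  files changed ≥ 471: 796 ≥ 471 is true
  targets protected branch: no → false
  approvals < 6: 0 < 6 is true
  has `do-not-merge` label: yes → true
  lines changed ≤ 27998: 34116 ≤ 27998 is false
Combine:
[1.2.1.1] exactly-one(true, true) = false
[1.2.1] NOT false = true
[1.2] NOT true = false
[1.3.1.1] false AND false = false
[1.3.1] NOT false = true
[1.3] NOT true = false
[1] true OR false OR false = true
[2.1.1] false AND true = false
[2.1] NOT false = true
[2.2] true AND false = false
[2] exactly-one(true, false) = true
[3.1] true → true = true
[3.2] false OR false OR true = true
[3] true AND true = true
[root] true AND true AND true = true
Overall: true → merged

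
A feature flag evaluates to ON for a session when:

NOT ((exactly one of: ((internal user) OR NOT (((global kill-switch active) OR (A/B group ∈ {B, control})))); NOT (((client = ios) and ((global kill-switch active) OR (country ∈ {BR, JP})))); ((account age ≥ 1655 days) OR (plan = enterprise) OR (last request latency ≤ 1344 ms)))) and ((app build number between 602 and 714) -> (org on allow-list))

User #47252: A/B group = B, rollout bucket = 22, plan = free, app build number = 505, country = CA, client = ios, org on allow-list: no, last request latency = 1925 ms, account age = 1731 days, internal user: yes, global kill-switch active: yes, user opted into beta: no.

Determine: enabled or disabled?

Enabled

Atomic conditions:
  internal user: yes → true
  global kill-switch active: yes → true
  A/B group ∈ {B, control}: B is in the set → true
  client = ios: ios == ios is true
  country ∈ {BR, JP}: CA is not in the set → false
  account age ≥ 1655 days: 1731 ≥ 1655 is true
  plan = enterprise: free == enterprise is false
  last request latency ≤ 1344 ms: 1925 ≤ 1344 is false
  app build number between 602 and 714: 505 in [602, 714] is false
  org on allow-list: no → false
Combine:
[1.1.1.2.1] true OR true = true
[1.1.1.2] NOT true = false
[1.1.1] true OR false = true
[1.1.2.1.2] true OR false = true
[1.1.2.1] true AND true = true
[1.1.2] NOT true = false
[1.1.3] true OR false OR false = true
[1.1] exactly-one(true, false, true) = false
[1] NOT false = true
[2] false → false (antecedent false ⇒ implication holds) = true
[root] true AND true = true
Overall: true → enabled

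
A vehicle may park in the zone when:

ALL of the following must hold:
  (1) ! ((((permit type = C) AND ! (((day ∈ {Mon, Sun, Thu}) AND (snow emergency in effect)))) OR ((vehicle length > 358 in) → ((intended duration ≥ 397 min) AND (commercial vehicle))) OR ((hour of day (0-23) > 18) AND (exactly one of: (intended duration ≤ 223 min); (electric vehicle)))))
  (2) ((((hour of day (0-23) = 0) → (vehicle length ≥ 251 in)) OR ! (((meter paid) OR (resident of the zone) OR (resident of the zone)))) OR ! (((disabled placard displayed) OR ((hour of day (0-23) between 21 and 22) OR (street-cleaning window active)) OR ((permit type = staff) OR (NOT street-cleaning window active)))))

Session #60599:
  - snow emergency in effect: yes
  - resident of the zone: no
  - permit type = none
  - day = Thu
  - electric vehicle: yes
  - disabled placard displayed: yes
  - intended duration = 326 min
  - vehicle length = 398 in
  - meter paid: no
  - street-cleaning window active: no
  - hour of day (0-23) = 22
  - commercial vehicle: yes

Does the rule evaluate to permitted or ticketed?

Ticketed

Atomic conditions:
  permit type = C: none == C is false
  day ∈ {Mon, Sun, Thu}: Thu is in the set → true
  snow emergency in effect: yes → true
  vehicle length > 358 in: 398 > 358 is true
  intended duration ≥ 397 min: 326 ≥ 397 is false
  commercial vehicle: yes → true
  hour of day (0-23) > 18: 22 > 18 is true
  intended duration ≤ 223 min: 326 ≤ 223 is false
  electric vehicle: yes → true
  hour of day (0-23) = 0: 22 == 0 is false
  vehicle length ≥ 251 in: 398 ≥ 251 is true
  meter paid: no → false
  resident of the zone: no → false
  disabled placard displayed: yes → true
  hour of day (0-23) between 21 and 22: 22 in [21, 22] is true
  street-cleaning window active: no → false
  permit type = staff: none == staff is false
  NOT street-cleaning window active: no → true
Combine:
[1.1.1.2.1] true AND true = true
[1.1.1.2] NOT true = false
[1.1.1] false AND false = false
[1.1.2.2] false AND true = false
[1.1.2] true → false = false
[1.1.3.2] exactly-one(false, true) = true
[1.1.3] true AND true = true
[1.1] false OR false OR true = true
[1] NOT true = false
[2.1.1] false → true (antecedent false ⇒ implication holds) = true
[2.1.2.1] false OR false OR false = false
[2.1.2] NOT false = true
[2.1] true OR true = true
[2.2.1.2] true OR false = true
[2.2.1.3] false OR true = true
[2.2.1] true OR true OR true = true
[2.2] NOT true = false
[2] true OR false = true
[root] false AND true = false
Overall: false → ticketed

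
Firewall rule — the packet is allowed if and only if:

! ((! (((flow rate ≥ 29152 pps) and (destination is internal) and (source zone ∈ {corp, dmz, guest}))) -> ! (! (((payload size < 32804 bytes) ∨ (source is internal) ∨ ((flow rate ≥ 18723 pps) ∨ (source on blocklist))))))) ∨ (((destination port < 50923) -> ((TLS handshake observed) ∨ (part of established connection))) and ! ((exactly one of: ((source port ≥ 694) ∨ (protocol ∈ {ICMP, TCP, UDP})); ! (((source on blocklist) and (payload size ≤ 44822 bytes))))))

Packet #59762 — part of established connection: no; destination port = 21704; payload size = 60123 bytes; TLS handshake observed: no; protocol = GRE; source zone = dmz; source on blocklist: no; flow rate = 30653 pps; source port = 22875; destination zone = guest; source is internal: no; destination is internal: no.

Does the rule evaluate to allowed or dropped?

Dropped

Atomic conditions:
  flow rate ≥ 29152 pps: 30653 ≥ 29152 is true
  destination is internal: no → false
  source zone ∈ {corp, dmz, guest}: dmz is in the set → true
  payload size < 32804 bytes: 60123 < 32804 is false
  source is internal: no → false
  flow rate ≥ 18723 pps: 30653 ≥ 18723 is true
  source on blocklist: no → false
  destination port < 50923: 21704 < 50923 is true
  TLS handshake observed: no → false
  part of established connection: no → false
  source port ≥ 694: 22875 ≥ 694 is true
  protocol ∈ {ICMP, TCP, UDP}: GRE is not in the set → false
  payload size ≤ 44822 bytes: 60123 ≤ 44822 is false
Combine:
[1.1.1.1] true AND false AND true = false
[1.1.1] NOT false = true
[1.1.2.1.1.3] true OR false = true
[1.1.2.1.1] false OR false OR true = true
[1.1.2.1] NOT true = false
[1.1.2] NOT false = true
[1.1] true → true = true
[1] NOT true = false
[2.1.2] false OR false = false
[2.1] true → false = false
[2.2.1.1] true OR false = true
[2.2.1.2.1] false AND false = false
[2.2.1.2] NOT false = true
[2.2.1] exactly-one(true, true) = false
[2.2] NOT false = true
[2] false AND true = false
[root] false OR false = false
Overall: false → dropped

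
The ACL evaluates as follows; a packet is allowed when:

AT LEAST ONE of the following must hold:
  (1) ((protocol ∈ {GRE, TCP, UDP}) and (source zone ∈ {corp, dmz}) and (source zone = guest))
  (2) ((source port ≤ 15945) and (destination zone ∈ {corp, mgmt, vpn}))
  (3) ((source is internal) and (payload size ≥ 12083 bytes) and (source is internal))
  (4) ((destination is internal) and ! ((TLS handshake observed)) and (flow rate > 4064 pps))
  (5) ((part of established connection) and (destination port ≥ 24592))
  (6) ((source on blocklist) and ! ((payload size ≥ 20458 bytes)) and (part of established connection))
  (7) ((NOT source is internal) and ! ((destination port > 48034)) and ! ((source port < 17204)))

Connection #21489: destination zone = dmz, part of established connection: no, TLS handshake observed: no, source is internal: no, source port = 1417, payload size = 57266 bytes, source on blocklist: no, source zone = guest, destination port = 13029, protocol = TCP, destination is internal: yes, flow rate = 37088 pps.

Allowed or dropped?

Allowed

Atomic conditions:
  protocol ∈ {GRE, TCP, UDP}: TCP is in the set → true
  source zone ∈ {corp, dmz}: guest is not in the set → false
  source zone = guest: guest == guest is true
  source port ≤ 15945: 1417 ≤ 15945 is true
  destination zone ∈ {corp, mgmt, vpn}: dmz is not in the set → false
  source is internal: no → false
  payload size ≥ 12083 bytes: 57266 ≥ 12083 is true
  destination is internal: yes → true
  TLS handshake observed: no → false
  flow rate > 4064 pps: 37088 > 4064 is true
  part of established connection: no → false
  destination port ≥ 24592: 13029 ≥ 24592 is false
  source on blocklist: no → false
  payload size ≥ 20458 bytes: 57266 ≥ 20458 is true
  NOT source is internal: no → true
  destination port > 48034: 13029 > 48034 is false
  source port < 17204: 1417 < 17204 is true
Combine:
[1] true AND false AND true = false
[2] true AND false = false
[3] false AND true AND false = false
[4.2] NOT false = true
[4] true AND true AND true = true
[5] false AND false = false
[6.2] NOT true = false
[6] false AND false AND false = false
[7.2] NOT false = true
[7.3] NOT true = false
[7] true AND true AND false = false
[root] false OR false OR false OR true OR false OR false OR false = true
Overall: true → allowed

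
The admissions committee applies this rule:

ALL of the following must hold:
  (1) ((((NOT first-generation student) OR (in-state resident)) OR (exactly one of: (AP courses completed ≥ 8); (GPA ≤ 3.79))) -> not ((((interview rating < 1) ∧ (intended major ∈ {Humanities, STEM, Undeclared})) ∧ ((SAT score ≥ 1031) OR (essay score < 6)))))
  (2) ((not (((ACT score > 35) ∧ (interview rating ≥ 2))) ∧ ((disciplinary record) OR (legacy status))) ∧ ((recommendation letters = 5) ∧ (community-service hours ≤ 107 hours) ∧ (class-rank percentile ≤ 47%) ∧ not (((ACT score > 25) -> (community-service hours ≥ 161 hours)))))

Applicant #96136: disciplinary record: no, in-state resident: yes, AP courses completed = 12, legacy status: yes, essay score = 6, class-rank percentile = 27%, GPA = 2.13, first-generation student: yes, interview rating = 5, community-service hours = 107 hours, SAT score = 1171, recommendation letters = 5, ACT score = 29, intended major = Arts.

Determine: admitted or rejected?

Atomic conditions:
  NOT first-generation student: yes → false
  in-state resident: yes → true
  AP courses completed ≥ 8: 12 ≥ 8 is true
  GPA ≤ 3.79: 2.13 ≤ 3.79 is true
  interview rating < 1: 5 < 1 is false
  intended major ∈ {Humanities, STEM, Undeclared}: Arts is not in the set → false
  SAT score ≥ 1031: 1171 ≥ 1031 is true
  essay score < 6: 6 < 6 is false
  ACT score > 35: 29 > 35 is false
  interview rating ≥ 2: 5 ≥ 2 is true
  disciplinary record: no → false
  legacy status: yes → true
  recommendation letters = 5: 5 == 5 is true
  community-service hours ≤ 107 hours: 107 ≤ 107 is true
  class-rank percentile ≤ 47%: 27 ≤ 47 is true
  ACT score > 25: 29 > 25 is true
  community-service hours ≥ 161 hours: 107 ≥ 161 is false
Combine:
[1.1.1] false OR true = true
[1.1.2] exactly-one(true, true) = false
[1.1] true OR false = true
[1.2.1.1] false AND false = false
[1.2.1.2] true OR false = true
[1.2.1] false AND true = false
[1.2] NOT false = true
[1] true → true = true
[2.1.1.1] false AND true = false
[2.1.1] NOT false = true
[2.1.2] false OR true = true
[2.1] true AND true = true
[2.2.4.1] true → false = false
[2.2.4] NOT false = true
[2.2] true AND true AND true AND true = true
[2] true AND true = true
[root] true AND true = true
Overall: true → admitted

Admitted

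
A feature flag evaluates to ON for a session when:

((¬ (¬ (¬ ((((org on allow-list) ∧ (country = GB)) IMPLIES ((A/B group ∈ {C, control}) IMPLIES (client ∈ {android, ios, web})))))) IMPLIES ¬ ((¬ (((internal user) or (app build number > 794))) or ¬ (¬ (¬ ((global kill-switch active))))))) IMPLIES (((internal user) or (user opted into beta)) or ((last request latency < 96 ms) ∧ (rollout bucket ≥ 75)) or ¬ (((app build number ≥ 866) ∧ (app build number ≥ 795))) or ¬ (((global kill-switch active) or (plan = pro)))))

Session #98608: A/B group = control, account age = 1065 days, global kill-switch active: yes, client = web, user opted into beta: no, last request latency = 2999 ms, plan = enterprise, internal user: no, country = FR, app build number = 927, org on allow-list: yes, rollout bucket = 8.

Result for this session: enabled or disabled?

Disabled

Atomic conditions:
  org on allow-list: yes → true
  country = GB: FR == GB is false
  A/B group ∈ {C, control}: control is in the set → true
  client ∈ {android, ios, web}: web is in the set → true
  internal user: no → false
  app build number > 794: 927 > 794 is true
  global kill-switch active: yes → true
  user opted into beta: no → false
  last request latency < 96 ms: 2999 < 96 is false
  rollout bucket ≥ 75: 8 ≥ 75 is false
  app build number ≥ 866: 927 ≥ 866 is true
  app build number ≥ 795: 927 ≥ 795 is true
  plan = pro: enterprise == pro is false
Combine:
[1.1.1.1.1.1] true AND false = false
[1.1.1.1.1.2] true → true = true
[1.1.1.1.1] false → true (antecedent false ⇒ implication holds) = true
[1.1.1.1] NOT true = false
[1.1.1] NOT false = true
[1.1] NOT true = false
[1.2.1.1.1] false OR true = true
[1.2.1.1] NOT true = false
[1.2.1.2.1.1] NOT true = false
[1.2.1.2.1] NOT false = true
[1.2.1.2] NOT true = false
[1.2.1] false OR false = false
[1.2] NOT false = true
[1] false → true (antecedent false ⇒ implication holds) = true
[2.1] false OR false = false
[2.2] false AND false = false
[2.3.1] true AND true = true
[2.3] NOT true = false
[2.4.1] true OR false = true
[2.4] NOT true = false
[2] false OR false OR false OR false = false
[root] true → false = false
Overall: false → disabled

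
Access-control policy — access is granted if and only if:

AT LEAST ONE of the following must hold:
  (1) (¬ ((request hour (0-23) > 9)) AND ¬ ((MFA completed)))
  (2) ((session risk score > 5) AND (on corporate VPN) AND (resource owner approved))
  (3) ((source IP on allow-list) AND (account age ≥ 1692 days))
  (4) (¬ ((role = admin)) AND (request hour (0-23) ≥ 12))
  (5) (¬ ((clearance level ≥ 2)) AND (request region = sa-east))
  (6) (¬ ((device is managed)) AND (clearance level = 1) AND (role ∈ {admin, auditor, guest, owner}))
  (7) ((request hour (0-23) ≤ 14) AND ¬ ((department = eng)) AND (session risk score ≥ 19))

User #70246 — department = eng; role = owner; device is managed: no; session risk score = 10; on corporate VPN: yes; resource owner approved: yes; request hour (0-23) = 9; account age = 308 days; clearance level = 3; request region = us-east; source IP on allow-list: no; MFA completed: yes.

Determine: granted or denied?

Atomic conditions:
  request hour (0-23) > 9: 9 > 9 is false
  MFA completed: yes → true
  session risk score > 5: 10 > 5 is true
  on corporate VPN: yes → true
  resource owner approved: yes → true
  source IP on allow-list: no → false
  account age ≥ 1692 days: 308 ≥ 1692 is false
  role = admin: owner == admin is false
  request hour (0-23) ≥ 12: 9 ≥ 12 is false
  clearance level ≥ 2: 3 ≥ 2 is true
  request region = sa-east: us-east == sa-east is false
  device is managed: no → false
  clearance level = 1: 3 == 1 is false
  role ∈ {admin, auditor, guest, owner}: owner is in the set → true
  request hour (0-23) ≤ 14: 9 ≤ 14 is true
  department = eng: eng == eng is true
  session risk score ≥ 19: 10 ≥ 19 is false
Combine:
[1.1] NOT false = true
[1.2] NOT true = false
[1] true AND false = false
[2] true AND true AND true = true
[3] false AND false = false
[4.1] NOT false = true
[4] true AND false = false
[5.1] NOT true = false
[5] false AND false = false
[6.1] NOT false = true
[6] true AND false AND true = false
[7.2] NOT true = false
[7] true AND false AND false = false
[root] false OR true OR false OR false OR false OR false OR false = true
Overall: true → granted

Granted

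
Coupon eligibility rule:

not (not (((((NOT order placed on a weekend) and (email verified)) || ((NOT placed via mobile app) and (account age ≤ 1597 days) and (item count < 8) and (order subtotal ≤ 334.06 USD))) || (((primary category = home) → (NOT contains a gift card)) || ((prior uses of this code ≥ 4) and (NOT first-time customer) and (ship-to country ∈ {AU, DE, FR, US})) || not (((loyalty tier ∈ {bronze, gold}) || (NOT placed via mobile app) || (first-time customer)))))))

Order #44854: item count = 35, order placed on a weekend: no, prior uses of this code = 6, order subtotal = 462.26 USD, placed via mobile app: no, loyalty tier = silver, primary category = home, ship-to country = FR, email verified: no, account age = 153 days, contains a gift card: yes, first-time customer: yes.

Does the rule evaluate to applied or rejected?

Rejected

Atomic conditions:
  NOT order placed on a weekend: no → true
  email verified: no → false
  NOT placed via mobile app: no → true
  account age ≤ 1597 days: 153 ≤ 1597 is true
  item count < 8: 35 < 8 is false
  order subtotal ≤ 334.06 USD: 462.26 ≤ 334.06 is false
  primary category = home: home == home is true
  NOT contains a gift card: yes → false
  prior uses of this code ≥ 4: 6 ≥ 4 is true
  NOT first-time customer: yes → false
  ship-to country ∈ {AU, DE, FR, US}: FR is in the set → true
  loyalty tier ∈ {bronze, gold}: silver is not in the set → false
  first-time customer: yes → true
Combine:
[1.1.1.1] true AND false = false
[1.1.1.2] true AND true AND false AND false = false
[1.1.1] false OR false = false
[1.1.2.1] true → false = false
[1.1.2.2] true AND false AND true = false
[1.1.2.3.1] false OR true OR true = true
[1.1.2.3] NOT true = false
[1.1.2] false OR false OR false = false
[1.1] false OR false = false
[1] NOT false = true
[root] NOT true = false
Overall: false → rejected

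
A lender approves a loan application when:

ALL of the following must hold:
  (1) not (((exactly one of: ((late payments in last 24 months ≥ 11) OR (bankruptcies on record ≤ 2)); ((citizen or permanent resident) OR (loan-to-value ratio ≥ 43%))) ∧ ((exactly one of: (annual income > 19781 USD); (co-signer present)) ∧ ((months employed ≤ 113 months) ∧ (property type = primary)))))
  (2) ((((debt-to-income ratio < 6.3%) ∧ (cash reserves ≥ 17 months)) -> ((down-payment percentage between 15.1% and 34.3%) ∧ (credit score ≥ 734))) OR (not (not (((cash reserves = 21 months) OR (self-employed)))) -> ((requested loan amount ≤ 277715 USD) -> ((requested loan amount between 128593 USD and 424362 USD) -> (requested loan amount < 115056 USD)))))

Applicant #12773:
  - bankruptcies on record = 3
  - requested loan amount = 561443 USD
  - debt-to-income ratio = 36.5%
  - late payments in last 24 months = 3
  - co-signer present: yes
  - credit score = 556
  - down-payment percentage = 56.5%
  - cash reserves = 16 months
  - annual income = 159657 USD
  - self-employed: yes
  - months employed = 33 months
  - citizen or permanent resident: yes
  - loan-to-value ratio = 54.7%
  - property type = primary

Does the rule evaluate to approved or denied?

Approved

Atomic conditions:
  late payments in last 24 months ≥ 11: 3 ≥ 11 is false
  bankruptcies on record ≤ 2: 3 ≤ 2 is false
  citizen or permanent resident: yes → true
  loan-to-value ratio ≥ 43%: 54.7 ≥ 43 is true
  annual income > 19781 USD: 159657 > 19781 is true
  co-signer present: yes → true
  months employed ≤ 113 months: 33 ≤ 113 is true
  property type = primary: primary == primary is true
  debt-to-income ratio < 6.3%: 36.5 < 6.3 is false
  cash reserves ≥ 17 months: 16 ≥ 17 is false
  down-payment percentage between 15.1% and 34.3%: 56.5 in [15.1, 34.3] is false
  credit score ≥ 734: 556 ≥ 734 is false
  cash reserves = 21 months: 16 == 21 is false
  self-employed: yes → true
  requested loan amount ≤ 277715 USD: 561443 ≤ 277715 is false
  requested loan amount between 128593 USD and 424362 USD: 561443 in [128593, 424362] is false
  requested loan amount < 115056 USD: 561443 < 115056 is false
Combine:
[1.1.1.1] false OR false = false
[1.1.1.2] true OR true = true
[1.1.1] exactly-one(false, true) = true
[1.1.2.1] exactly-one(true, true) = false
[1.1.2.2] true AND true = true
[1.1.2] false AND true = false
[1.1] true AND false = false
[1] NOT false = true
[2.1.1] false AND false = false
[2.1.2] false AND false = false
[2.1] false → false (antecedent false ⇒ implication holds) = true
[2.2.1.1.1] false OR true = true
[2.2.1.1] NOT true = false
[2.2.1] NOT false = true
[2.2.2.2] false → false (antecedent false ⇒ implication holds) = true
[2.2.2] false → true (antecedent false ⇒ implication holds) = true
[2.2] true → true = true
[2] true OR true = true
[root] true AND true = true
Overall: true → approved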